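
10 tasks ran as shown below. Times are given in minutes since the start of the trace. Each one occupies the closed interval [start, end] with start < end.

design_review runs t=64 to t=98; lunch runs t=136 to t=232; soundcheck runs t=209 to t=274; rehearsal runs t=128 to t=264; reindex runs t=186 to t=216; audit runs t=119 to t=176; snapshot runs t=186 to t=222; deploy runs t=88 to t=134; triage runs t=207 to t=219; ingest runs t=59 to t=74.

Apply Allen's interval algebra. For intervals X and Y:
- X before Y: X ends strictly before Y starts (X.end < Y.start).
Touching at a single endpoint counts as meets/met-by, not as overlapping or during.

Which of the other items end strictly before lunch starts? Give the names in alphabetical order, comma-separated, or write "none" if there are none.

Target lunch = [t=136, t=232].
audit [t=119, t=176] → overlaps → no.
deploy [t=88, t=134] → before → yes.
design_review [t=64, t=98] → before → yes.
ingest [t=59, t=74] → before → yes.
rehearsal [t=128, t=264] → contains → no.
reindex [t=186, t=216] → during → no.
snapshot [t=186, t=222] → during → no.
soundcheck [t=209, t=274] → overlapped-by → no.
triage [t=207, t=219] → during → no.
Result: deploy, design_review, ingest.

deploy, design_review, ingest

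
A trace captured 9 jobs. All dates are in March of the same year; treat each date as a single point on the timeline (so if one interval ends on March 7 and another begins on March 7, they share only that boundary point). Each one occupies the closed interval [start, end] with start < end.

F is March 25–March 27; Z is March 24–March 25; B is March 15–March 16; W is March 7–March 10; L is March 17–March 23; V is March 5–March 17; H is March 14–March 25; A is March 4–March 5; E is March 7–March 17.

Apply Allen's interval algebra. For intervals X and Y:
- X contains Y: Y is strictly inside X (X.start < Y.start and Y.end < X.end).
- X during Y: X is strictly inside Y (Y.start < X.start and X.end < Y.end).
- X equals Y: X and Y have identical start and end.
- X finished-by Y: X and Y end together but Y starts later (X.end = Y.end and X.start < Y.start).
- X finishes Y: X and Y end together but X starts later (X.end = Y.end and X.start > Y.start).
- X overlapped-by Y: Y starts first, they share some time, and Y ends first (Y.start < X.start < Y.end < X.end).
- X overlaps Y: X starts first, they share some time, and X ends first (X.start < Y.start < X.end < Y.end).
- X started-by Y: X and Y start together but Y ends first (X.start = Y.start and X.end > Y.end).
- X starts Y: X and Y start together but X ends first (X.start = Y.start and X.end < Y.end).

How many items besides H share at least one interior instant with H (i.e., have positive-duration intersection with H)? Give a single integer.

5

Target H = [March 14, March 25].
A [March 4, March 5] → before → no.
B [March 15, March 16] → during → counts.
E [March 7, March 17] → overlaps → counts.
F [March 25, March 27] → met-by → no.
L [March 17, March 23] → during → counts.
V [March 5, March 17] → overlaps → counts.
W [March 7, March 10] → before → no.
Z [March 24, March 25] → finishes → counts.
Total: 5.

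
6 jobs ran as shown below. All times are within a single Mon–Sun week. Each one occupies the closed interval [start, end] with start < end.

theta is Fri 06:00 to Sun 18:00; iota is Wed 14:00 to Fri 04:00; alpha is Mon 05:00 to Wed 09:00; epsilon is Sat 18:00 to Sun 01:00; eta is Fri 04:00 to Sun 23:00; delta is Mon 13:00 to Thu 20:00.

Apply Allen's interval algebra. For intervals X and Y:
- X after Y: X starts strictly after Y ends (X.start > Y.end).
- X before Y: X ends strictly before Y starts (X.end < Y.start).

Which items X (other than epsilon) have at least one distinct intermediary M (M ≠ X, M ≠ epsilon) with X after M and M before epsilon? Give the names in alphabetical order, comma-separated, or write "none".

eta, iota, theta

Target epsilon = [Sat 18:00, Sun 01:00].
Intermediaries M with M before epsilon: alpha, delta, iota.
Via alpha — items with X after alpha: eta, iota, theta.
Via delta — items with X after delta: eta, theta.
Via iota — items with X after iota: theta.
Union: eta, iota, theta.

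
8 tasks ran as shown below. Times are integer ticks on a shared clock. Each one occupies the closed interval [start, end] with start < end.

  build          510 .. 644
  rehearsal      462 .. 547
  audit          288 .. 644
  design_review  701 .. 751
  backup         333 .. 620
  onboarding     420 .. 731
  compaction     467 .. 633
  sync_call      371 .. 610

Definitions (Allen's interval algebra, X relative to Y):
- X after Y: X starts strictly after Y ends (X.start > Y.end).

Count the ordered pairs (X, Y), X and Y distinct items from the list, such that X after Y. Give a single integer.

6

Checking all 56 ordered pairs for relation 'after'; matching pairs in alphabetical order:
(design_review, audit): design_review after audit ✓
(design_review, backup): design_review after backup ✓
(design_review, build): design_review after build ✓
(design_review, compaction): design_review after compaction ✓
(design_review, rehearsal): design_review after rehearsal ✓
(design_review, sync_call): design_review after sync_call ✓
Count: 6.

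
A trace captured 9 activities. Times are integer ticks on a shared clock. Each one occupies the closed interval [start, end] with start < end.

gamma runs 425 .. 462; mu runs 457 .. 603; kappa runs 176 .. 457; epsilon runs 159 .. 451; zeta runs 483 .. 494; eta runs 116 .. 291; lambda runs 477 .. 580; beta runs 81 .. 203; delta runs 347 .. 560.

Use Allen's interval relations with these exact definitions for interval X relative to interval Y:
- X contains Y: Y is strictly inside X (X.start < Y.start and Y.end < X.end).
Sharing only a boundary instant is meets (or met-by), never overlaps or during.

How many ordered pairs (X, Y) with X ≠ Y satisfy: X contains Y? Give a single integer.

Checking all 72 ordered pairs for relation 'contains'; matching pairs in alphabetical order:
(delta, gamma): delta contains gamma ✓
(delta, zeta): delta contains zeta ✓
(lambda, zeta): lambda contains zeta ✓
(mu, lambda): mu contains lambda ✓
(mu, zeta): mu contains zeta ✓
Count: 5.

5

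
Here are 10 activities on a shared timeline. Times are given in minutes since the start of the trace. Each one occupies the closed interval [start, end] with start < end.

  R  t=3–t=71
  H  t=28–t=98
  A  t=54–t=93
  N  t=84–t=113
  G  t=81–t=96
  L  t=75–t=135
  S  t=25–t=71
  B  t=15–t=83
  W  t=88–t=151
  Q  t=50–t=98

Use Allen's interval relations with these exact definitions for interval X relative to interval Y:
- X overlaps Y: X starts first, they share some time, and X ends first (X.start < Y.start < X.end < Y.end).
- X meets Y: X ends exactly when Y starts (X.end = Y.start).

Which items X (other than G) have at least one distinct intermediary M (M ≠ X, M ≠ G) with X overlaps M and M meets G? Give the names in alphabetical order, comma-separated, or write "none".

none

Target G = [t=81, t=96].
Intermediaries M with M meets G: none.
Union: none.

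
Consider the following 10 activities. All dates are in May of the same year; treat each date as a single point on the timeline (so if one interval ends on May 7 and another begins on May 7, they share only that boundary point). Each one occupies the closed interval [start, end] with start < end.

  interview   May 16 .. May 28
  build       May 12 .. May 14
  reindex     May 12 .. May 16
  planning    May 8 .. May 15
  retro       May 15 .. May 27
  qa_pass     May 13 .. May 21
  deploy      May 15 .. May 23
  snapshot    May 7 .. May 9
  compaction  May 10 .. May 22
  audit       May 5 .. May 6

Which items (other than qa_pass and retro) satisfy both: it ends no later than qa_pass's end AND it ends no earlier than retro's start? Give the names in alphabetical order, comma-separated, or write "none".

Conditions: its end is no later than qa_pass's end (X.end <= May 21) AND its end is no earlier than retro's start (X.end >= May 15).
audit: end May 6 <= May 21? ✓; end May 6 >= May 15? ✗ → no.
build: end May 14 <= May 21? ✓; end May 14 >= May 15? ✗ → no.
compaction: end May 22 <= May 21? ✗; end May 22 >= May 15? ✓ → no.
deploy: end May 23 <= May 21? ✗; end May 23 >= May 15? ✓ → no.
interview: end May 28 <= May 21? ✗; end May 28 >= May 15? ✓ → no.
planning: end May 15 <= May 21? ✓; end May 15 >= May 15? ✓ → yes.
reindex: end May 16 <= May 21? ✓; end May 16 >= May 15? ✓ → yes.
snapshot: end May 9 <= May 21? ✓; end May 9 >= May 15? ✗ → no.
Result: planning, reindex.

planning, reindex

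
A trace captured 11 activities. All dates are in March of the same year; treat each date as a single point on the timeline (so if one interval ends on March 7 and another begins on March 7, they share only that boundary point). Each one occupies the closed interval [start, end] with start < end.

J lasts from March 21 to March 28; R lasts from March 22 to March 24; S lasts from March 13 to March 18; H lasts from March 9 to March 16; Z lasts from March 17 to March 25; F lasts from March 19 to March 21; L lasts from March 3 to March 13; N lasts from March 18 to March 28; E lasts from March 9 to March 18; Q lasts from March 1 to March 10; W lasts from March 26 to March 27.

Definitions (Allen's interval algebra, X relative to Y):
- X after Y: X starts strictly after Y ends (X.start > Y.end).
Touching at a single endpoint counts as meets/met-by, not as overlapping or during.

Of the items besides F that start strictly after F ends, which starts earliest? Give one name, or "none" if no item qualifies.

R

Target F = [March 19, March 21].
E [March 9, March 18] → before → excluded.
H [March 9, March 16] → before → excluded.
J [March 21, March 28] → met-by → excluded.
L [March 3, March 13] → before → excluded.
N [March 18, March 28] → contains → excluded.
Q [March 1, March 10] → before → excluded.
R [March 22, March 24] → after → candidate.
S [March 13, March 18] → before → excluded.
W [March 26, March 27] → after → candidate.
Z [March 17, March 25] → contains → excluded.
Among candidates, earliest start is March 22 → R.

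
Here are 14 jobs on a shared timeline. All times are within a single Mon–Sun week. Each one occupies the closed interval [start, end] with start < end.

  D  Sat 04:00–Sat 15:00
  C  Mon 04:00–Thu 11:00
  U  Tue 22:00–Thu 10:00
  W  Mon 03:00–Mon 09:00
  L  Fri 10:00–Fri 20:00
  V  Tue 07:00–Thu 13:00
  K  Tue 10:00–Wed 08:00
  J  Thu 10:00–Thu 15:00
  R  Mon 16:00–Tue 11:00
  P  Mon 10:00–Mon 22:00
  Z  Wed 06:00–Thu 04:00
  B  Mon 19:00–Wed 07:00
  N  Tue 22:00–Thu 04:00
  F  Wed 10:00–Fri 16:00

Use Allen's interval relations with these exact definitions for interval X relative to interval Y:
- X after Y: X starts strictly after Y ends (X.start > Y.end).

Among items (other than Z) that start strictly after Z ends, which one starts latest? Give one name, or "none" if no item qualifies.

Target Z = [Wed 06:00, Thu 04:00].
B [Mon 19:00, Wed 07:00] → overlaps → excluded.
C [Mon 04:00, Thu 11:00] → contains → excluded.
D [Sat 04:00, Sat 15:00] → after → candidate.
F [Wed 10:00, Fri 16:00] → overlapped-by → excluded.
J [Thu 10:00, Thu 15:00] → after → candidate.
K [Tue 10:00, Wed 08:00] → overlaps → excluded.
L [Fri 10:00, Fri 20:00] → after → candidate.
N [Tue 22:00, Thu 04:00] → finished-by → excluded.
P [Mon 10:00, Mon 22:00] → before → excluded.
R [Mon 16:00, Tue 11:00] → before → excluded.
U [Tue 22:00, Thu 10:00] → contains → excluded.
V [Tue 07:00, Thu 13:00] → contains → excluded.
W [Mon 03:00, Mon 09:00] → before → excluded.
Among candidates, latest start is Sat 04:00 → D.

D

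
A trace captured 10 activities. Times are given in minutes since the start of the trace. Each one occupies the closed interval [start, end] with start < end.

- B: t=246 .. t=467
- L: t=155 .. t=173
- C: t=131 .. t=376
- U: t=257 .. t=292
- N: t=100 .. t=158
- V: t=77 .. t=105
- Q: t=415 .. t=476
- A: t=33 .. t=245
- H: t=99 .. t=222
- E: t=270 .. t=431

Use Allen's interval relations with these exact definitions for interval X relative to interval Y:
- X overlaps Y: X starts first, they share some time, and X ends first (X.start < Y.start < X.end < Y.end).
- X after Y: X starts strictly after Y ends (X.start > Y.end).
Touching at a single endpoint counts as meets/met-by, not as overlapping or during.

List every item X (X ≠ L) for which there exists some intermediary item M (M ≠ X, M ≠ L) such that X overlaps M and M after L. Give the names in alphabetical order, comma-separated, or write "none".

B, C, E, U

Target L = [t=155, t=173].
Intermediaries M with M after L: B, E, Q, U.
Via B — items with X overlaps B: C.
Via E — items with X overlaps E: C, U.
Via Q — items with X overlaps Q: B, E.
Via U — items with X overlaps U: none.
Union: B, C, E, U.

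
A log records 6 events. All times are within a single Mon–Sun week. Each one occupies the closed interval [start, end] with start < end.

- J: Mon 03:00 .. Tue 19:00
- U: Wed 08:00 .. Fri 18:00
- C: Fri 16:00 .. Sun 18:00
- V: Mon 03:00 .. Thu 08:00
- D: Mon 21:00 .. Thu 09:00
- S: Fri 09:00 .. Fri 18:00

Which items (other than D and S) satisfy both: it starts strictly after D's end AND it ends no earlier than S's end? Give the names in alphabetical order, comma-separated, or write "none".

Conditions: its start is strictly after D's end (X.start > Thu 09:00) AND its end is no earlier than S's end (X.end >= Fri 18:00).
C: start Fri 16:00 > Thu 09:00? ✓; end Sun 18:00 >= Fri 18:00? ✓ → yes.
J: start Mon 03:00 > Thu 09:00? ✗; end Tue 19:00 >= Fri 18:00? ✗ → no.
U: start Wed 08:00 > Thu 09:00? ✗; end Fri 18:00 >= Fri 18:00? ✓ → no.
V: start Mon 03:00 > Thu 09:00? ✗; end Thu 08:00 >= Fri 18:00? ✗ → no.
Result: C.

C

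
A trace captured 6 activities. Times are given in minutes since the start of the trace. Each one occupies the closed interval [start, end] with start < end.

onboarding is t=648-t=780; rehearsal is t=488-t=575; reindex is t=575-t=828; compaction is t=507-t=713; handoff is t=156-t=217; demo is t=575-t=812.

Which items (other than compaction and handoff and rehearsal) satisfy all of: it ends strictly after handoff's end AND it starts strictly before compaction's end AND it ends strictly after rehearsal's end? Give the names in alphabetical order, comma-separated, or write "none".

demo, onboarding, reindex

Conditions: its end is strictly after handoff's end (X.end > t=217) AND its start is strictly before compaction's end (X.start < t=713) AND its end is strictly after rehearsal's end (X.end > t=575).
demo: end t=812 > t=217? ✓; start t=575 < t=713? ✓; end t=812 > t=575? ✓ → yes.
onboarding: end t=780 > t=217? ✓; start t=648 < t=713? ✓; end t=780 > t=575? ✓ → yes.
reindex: end t=828 > t=217? ✓; start t=575 < t=713? ✓; end t=828 > t=575? ✓ → yes.
Result: demo, onboarding, reindex.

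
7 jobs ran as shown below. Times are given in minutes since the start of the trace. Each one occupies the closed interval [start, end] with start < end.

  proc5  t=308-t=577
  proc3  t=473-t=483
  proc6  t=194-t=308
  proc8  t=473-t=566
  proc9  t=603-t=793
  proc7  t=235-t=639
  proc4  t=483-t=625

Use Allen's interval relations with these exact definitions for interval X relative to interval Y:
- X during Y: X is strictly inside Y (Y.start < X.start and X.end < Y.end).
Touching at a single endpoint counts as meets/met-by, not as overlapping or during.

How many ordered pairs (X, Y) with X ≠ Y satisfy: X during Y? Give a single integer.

Checking all 42 ordered pairs for relation 'during'; matching pairs in alphabetical order:
(proc3, proc5): proc3 during proc5 ✓
(proc3, proc7): proc3 during proc7 ✓
(proc4, proc7): proc4 during proc7 ✓
(proc5, proc7): proc5 during proc7 ✓
(proc8, proc5): proc8 during proc5 ✓
(proc8, proc7): proc8 during proc7 ✓
Count: 6.

6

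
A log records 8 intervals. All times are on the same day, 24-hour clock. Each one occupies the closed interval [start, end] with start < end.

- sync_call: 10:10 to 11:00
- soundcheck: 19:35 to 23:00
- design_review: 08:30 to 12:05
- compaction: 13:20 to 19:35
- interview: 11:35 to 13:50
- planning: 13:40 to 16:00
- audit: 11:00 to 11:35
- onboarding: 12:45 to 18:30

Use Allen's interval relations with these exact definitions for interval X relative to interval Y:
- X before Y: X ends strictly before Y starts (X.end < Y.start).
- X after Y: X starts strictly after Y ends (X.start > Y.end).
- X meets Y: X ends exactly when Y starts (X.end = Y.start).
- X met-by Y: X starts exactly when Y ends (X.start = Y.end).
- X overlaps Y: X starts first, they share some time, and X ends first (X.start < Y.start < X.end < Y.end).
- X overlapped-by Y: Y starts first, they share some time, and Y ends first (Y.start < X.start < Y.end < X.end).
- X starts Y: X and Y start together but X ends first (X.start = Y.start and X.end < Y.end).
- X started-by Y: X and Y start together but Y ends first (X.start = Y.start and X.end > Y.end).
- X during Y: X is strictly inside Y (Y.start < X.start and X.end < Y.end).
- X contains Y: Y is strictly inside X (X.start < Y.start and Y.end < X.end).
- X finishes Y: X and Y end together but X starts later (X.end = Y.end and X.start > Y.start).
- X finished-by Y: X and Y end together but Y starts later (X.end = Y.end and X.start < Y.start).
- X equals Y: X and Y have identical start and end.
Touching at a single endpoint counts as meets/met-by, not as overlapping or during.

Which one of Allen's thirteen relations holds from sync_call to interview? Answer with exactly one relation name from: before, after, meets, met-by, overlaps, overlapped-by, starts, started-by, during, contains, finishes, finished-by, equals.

before

sync_call = [10:10, 11:00]; interview = [11:35, 13:50].
Compare endpoints: sync_call.start < interview.start, sync_call.start < interview.end, sync_call.end < interview.start, sync_call.end < interview.end.
That pattern is 'before'.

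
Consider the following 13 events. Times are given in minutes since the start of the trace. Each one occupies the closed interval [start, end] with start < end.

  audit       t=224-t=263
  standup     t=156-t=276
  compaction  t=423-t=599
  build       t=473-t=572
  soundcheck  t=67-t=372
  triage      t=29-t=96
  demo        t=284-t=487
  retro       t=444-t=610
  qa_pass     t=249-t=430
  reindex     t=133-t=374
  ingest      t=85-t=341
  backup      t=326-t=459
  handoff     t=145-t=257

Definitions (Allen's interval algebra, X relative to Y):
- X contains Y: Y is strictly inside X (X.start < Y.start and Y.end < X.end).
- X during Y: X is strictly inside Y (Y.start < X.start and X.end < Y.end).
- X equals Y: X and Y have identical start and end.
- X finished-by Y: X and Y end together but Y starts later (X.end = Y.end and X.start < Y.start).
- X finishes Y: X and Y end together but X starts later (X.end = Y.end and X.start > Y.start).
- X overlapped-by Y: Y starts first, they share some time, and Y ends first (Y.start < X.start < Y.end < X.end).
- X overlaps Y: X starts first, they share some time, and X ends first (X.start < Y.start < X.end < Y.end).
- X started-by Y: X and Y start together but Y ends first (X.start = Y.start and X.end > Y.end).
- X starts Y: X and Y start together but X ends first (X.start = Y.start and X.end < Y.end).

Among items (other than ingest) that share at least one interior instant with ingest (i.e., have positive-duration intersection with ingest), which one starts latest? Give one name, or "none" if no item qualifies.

backup

Target ingest = [t=85, t=341].
audit [t=224, t=263] → during → candidate.
backup [t=326, t=459] → overlapped-by → candidate.
build [t=473, t=572] → after → excluded.
compaction [t=423, t=599] → after → excluded.
demo [t=284, t=487] → overlapped-by → candidate.
handoff [t=145, t=257] → during → candidate.
qa_pass [t=249, t=430] → overlapped-by → candidate.
reindex [t=133, t=374] → overlapped-by → candidate.
retro [t=444, t=610] → after → excluded.
soundcheck [t=67, t=372] → contains → candidate.
standup [t=156, t=276] → during → candidate.
triage [t=29, t=96] → overlaps → candidate.
Among candidates, latest start is t=326 → backup.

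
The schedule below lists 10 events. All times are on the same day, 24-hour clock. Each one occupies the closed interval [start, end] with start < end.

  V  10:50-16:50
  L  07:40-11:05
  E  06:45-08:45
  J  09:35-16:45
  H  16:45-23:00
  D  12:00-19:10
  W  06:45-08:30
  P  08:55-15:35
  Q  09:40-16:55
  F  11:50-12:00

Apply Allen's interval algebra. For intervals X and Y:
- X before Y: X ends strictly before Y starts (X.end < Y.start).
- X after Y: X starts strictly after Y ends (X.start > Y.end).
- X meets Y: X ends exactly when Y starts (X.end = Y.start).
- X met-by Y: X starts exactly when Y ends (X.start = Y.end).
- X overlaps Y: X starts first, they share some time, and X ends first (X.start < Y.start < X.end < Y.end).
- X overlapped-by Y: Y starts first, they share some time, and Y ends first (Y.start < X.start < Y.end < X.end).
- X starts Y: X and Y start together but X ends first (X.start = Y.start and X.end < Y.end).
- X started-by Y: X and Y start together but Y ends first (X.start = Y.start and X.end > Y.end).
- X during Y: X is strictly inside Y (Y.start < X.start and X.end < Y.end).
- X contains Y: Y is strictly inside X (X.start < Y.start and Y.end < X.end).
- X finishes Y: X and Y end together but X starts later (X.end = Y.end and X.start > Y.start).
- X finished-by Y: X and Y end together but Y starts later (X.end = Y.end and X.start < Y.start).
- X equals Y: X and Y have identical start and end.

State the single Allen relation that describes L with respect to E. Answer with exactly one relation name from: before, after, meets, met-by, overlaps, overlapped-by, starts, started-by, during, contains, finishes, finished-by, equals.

L = [07:40, 11:05]; E = [06:45, 08:45].
Compare endpoints: L.start > E.start, L.start < E.end, L.end > E.start, L.end > E.end.
That pattern is 'overlapped-by'.

overlapped-by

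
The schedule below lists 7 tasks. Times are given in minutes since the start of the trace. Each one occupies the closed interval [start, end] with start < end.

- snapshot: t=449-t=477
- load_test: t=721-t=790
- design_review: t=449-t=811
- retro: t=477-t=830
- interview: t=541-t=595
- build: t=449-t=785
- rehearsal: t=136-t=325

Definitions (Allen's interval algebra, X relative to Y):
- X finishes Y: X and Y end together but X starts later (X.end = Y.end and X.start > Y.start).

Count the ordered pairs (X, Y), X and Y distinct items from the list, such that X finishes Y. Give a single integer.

0

Checking all 42 ordered pairs for relation 'finishes'; matching pairs in alphabetical order:
No pair satisfies it.
Count: 0.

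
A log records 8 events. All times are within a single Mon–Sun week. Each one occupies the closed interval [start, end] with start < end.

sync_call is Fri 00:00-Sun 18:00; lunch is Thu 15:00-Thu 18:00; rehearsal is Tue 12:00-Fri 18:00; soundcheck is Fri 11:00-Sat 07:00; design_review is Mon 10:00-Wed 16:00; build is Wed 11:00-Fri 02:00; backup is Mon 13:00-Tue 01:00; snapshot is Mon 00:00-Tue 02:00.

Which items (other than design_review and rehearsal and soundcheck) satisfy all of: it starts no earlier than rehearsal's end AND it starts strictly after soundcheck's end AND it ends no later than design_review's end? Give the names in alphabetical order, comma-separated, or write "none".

none

Conditions: its start is no earlier than rehearsal's end (X.start >= Fri 18:00) AND its start is strictly after soundcheck's end (X.start > Sat 07:00) AND its end is no later than design_review's end (X.end <= Wed 16:00).
backup: start Mon 13:00 >= Fri 18:00? ✗; start Mon 13:00 > Sat 07:00? ✗; end Tue 01:00 <= Wed 16:00? ✓ → no.
build: start Wed 11:00 >= Fri 18:00? ✗; start Wed 11:00 > Sat 07:00? ✗; end Fri 02:00 <= Wed 16:00? ✗ → no.
lunch: start Thu 15:00 >= Fri 18:00? ✗; start Thu 15:00 > Sat 07:00? ✗; end Thu 18:00 <= Wed 16:00? ✗ → no.
snapshot: start Mon 00:00 >= Fri 18:00? ✗; start Mon 00:00 > Sat 07:00? ✗; end Tue 02:00 <= Wed 16:00? ✓ → no.
sync_call: start Fri 00:00 >= Fri 18:00? ✗; start Fri 00:00 > Sat 07:00? ✗; end Sun 18:00 <= Wed 16:00? ✗ → no.
Result: none.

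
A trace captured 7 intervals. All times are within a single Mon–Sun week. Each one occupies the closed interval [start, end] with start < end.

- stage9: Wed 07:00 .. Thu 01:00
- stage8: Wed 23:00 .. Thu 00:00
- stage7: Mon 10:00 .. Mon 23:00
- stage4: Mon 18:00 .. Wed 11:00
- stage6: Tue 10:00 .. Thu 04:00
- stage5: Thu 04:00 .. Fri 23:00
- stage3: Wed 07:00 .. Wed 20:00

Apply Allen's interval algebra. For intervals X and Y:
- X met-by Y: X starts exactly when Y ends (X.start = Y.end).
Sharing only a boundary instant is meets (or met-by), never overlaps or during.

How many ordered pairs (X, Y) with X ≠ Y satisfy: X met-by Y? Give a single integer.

Checking all 42 ordered pairs for relation 'met-by'; matching pairs in alphabetical order:
(stage5, stage6): stage5 met-by stage6 ✓
Count: 1.

1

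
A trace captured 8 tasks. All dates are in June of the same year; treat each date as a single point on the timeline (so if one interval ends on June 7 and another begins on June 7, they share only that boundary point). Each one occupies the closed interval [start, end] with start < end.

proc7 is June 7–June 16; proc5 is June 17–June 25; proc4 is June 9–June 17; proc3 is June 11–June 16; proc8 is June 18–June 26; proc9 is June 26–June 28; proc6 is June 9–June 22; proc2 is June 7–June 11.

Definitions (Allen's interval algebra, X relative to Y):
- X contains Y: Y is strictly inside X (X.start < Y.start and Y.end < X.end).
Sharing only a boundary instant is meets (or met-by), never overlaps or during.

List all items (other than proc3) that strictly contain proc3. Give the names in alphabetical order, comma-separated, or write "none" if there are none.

proc4, proc6

Target proc3 = [June 11, June 16].
proc2 [June 7, June 11] → meets → no.
proc4 [June 9, June 17] → contains → yes.
proc5 [June 17, June 25] → after → no.
proc6 [June 9, June 22] → contains → yes.
proc7 [June 7, June 16] → finished-by → no.
proc8 [June 18, June 26] → after → no.
proc9 [June 26, June 28] → after → no.
Result: proc4, proc6.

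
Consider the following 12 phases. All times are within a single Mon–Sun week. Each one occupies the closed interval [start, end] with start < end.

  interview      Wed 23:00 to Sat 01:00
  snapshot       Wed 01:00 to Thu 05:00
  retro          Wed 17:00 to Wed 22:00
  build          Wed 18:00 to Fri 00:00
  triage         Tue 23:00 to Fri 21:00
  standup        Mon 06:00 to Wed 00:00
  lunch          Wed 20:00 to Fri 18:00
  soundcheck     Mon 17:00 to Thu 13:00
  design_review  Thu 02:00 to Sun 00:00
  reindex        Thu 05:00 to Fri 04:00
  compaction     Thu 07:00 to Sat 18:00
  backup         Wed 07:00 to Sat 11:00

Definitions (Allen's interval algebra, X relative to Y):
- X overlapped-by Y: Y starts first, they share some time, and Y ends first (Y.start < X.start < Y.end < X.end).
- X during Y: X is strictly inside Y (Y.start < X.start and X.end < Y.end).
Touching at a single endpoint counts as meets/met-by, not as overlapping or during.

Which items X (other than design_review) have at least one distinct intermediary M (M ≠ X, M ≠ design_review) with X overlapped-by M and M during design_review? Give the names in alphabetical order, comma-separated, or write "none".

Target design_review = [Thu 02:00, Sun 00:00].
Intermediaries M with M during design_review: compaction, reindex.
Via compaction — items with X overlapped-by compaction: none.
Via reindex — items with X overlapped-by reindex: compaction.
Union: compaction.

compaction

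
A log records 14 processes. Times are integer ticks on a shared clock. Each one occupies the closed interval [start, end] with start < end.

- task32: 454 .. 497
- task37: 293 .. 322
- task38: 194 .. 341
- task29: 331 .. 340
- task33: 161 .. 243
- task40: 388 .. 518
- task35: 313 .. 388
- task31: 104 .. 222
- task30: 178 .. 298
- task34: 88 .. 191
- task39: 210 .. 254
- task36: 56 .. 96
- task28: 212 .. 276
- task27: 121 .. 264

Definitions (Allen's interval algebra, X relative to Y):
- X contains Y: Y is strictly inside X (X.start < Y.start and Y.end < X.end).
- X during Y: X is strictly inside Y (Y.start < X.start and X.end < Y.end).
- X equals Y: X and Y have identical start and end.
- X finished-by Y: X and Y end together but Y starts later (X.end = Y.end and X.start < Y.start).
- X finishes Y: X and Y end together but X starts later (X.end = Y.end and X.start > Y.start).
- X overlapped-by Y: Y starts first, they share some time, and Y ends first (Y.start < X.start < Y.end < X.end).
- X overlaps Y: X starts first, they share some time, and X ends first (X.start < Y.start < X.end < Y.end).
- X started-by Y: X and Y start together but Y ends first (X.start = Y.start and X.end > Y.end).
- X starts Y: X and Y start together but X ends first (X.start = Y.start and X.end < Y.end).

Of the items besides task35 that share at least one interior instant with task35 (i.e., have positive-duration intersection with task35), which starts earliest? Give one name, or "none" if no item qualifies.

task38

Target task35 = [313, 388].
task27 [121, 264] → before → excluded.
task28 [212, 276] → before → excluded.
task29 [331, 340] → during → candidate.
task30 [178, 298] → before → excluded.
task31 [104, 222] → before → excluded.
task32 [454, 497] → after → excluded.
task33 [161, 243] → before → excluded.
task34 [88, 191] → before → excluded.
task36 [56, 96] → before → excluded.
task37 [293, 322] → overlaps → candidate.
task38 [194, 341] → overlaps → candidate.
task39 [210, 254] → before → excluded.
task40 [388, 518] → met-by → excluded.
Among candidates, earliest start is 194 → task38.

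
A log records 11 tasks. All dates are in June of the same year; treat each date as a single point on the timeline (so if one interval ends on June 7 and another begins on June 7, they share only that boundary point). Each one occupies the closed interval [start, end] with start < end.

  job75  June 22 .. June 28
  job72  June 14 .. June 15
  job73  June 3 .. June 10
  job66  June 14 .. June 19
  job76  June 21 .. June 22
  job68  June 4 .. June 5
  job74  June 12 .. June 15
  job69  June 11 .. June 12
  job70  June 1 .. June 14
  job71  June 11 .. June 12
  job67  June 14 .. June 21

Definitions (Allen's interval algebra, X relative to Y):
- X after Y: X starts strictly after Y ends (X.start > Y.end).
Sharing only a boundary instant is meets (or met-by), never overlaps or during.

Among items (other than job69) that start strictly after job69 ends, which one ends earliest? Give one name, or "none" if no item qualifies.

job72

Target job69 = [June 11, June 12].
job66 [June 14, June 19] → after → candidate.
job67 [June 14, June 21] → after → candidate.
job68 [June 4, June 5] → before → excluded.
job70 [June 1, June 14] → contains → excluded.
job71 [June 11, June 12] → equals → excluded.
job72 [June 14, June 15] → after → candidate.
job73 [June 3, June 10] → before → excluded.
job74 [June 12, June 15] → met-by → excluded.
job75 [June 22, June 28] → after → candidate.
job76 [June 21, June 22] → after → candidate.
Among candidates, earliest end is June 15 → job72.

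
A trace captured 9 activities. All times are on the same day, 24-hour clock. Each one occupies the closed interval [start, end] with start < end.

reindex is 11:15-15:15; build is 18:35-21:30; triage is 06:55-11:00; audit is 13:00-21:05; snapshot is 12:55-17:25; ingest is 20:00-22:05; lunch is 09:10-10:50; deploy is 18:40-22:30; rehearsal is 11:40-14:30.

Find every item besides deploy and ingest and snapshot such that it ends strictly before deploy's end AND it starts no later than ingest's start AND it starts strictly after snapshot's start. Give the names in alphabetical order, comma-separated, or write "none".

Conditions: its end is strictly before deploy's end (X.end < 22:30) AND its start is no later than ingest's start (X.start <= 20:00) AND its start is strictly after snapshot's start (X.start > 12:55).
audit: end 21:05 < 22:30? ✓; start 13:00 <= 20:00? ✓; start 13:00 > 12:55? ✓ → yes.
build: end 21:30 < 22:30? ✓; start 18:35 <= 20:00? ✓; start 18:35 > 12:55? ✓ → yes.
lunch: end 10:50 < 22:30? ✓; start 09:10 <= 20:00? ✓; start 09:10 > 12:55? ✗ → no.
rehearsal: end 14:30 < 22:30? ✓; start 11:40 <= 20:00? ✓; start 11:40 > 12:55? ✗ → no.
reindex: end 15:15 < 22:30? ✓; start 11:15 <= 20:00? ✓; start 11:15 > 12:55? ✗ → no.
triage: end 11:00 < 22:30? ✓; start 06:55 <= 20:00? ✓; start 06:55 > 12:55? ✗ → no.
Result: audit, build.

audit, build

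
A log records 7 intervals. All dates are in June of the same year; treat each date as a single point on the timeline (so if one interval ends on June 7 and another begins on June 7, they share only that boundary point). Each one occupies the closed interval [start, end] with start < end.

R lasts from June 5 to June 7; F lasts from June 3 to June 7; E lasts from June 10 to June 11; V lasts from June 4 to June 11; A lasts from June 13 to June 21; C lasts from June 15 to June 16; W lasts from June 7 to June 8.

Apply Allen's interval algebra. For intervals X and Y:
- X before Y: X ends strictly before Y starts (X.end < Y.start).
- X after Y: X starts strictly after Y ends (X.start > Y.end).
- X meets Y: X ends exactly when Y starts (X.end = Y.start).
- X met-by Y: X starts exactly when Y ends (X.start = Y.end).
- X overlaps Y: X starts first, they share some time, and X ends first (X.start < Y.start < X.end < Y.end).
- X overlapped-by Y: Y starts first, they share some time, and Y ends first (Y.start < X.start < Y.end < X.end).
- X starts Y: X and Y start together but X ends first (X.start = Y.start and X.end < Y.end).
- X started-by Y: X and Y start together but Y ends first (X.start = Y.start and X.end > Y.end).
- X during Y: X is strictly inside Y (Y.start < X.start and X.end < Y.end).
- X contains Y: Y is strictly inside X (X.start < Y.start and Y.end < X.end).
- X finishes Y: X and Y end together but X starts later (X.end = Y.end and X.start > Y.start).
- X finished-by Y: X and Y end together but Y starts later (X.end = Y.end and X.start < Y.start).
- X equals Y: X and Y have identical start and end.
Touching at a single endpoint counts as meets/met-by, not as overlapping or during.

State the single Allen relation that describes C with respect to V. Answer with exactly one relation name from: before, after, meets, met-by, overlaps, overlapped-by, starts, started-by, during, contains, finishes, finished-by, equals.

after

C = [June 15, June 16]; V = [June 4, June 11].
Compare endpoints: C.start > V.start, C.start > V.end, C.end > V.start, C.end > V.end.
That pattern is 'after'.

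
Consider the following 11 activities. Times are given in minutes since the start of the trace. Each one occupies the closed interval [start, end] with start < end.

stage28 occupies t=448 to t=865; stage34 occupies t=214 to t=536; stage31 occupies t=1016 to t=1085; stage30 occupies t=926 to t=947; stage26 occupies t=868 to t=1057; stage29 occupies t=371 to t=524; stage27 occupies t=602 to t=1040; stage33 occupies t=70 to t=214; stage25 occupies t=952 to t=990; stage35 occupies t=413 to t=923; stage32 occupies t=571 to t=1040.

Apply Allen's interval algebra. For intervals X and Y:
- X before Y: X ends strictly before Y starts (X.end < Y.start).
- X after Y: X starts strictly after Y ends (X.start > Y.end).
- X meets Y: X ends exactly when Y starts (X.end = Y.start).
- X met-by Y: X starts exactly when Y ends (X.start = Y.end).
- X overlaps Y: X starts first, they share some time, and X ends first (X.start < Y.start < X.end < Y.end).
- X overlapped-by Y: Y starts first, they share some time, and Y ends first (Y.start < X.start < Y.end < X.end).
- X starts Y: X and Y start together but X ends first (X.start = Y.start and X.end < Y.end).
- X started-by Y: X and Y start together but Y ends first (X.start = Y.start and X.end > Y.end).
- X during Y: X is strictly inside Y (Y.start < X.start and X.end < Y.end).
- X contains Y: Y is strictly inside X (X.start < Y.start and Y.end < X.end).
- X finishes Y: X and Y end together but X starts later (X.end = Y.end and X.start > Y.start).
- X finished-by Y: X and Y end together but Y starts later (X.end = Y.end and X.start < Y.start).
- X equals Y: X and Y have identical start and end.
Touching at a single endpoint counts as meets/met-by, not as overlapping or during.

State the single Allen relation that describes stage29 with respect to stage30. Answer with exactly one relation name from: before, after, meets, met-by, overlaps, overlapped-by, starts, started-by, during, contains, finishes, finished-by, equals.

before

stage29 = [t=371, t=524]; stage30 = [t=926, t=947].
Compare endpoints: stage29.start < stage30.start, stage29.start < stage30.end, stage29.end < stage30.start, stage29.end < stage30.end.
That pattern is 'before'.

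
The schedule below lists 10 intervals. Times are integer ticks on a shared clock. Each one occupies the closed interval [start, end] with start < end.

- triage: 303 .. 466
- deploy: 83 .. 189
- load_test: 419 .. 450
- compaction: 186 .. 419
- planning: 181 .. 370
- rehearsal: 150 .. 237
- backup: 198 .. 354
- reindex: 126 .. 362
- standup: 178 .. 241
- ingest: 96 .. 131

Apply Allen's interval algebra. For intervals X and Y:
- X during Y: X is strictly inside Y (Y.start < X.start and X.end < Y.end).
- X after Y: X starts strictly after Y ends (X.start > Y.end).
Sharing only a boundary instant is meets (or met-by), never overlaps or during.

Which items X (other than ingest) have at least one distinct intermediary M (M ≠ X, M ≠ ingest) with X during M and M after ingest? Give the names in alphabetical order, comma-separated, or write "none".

Target ingest = [96, 131].
Intermediaries M with M after ingest: backup, compaction, load_test, planning, rehearsal, standup, triage.
Via backup — items with X during backup: none.
Via compaction — items with X during compaction: backup.
Via load_test — items with X during load_test: none.
Via planning — items with X during planning: backup.
Via rehearsal — items with X during rehearsal: none.
Via standup — items with X during standup: none.
Via triage — items with X during triage: load_test.
Union: backup, load_test.

backup, load_test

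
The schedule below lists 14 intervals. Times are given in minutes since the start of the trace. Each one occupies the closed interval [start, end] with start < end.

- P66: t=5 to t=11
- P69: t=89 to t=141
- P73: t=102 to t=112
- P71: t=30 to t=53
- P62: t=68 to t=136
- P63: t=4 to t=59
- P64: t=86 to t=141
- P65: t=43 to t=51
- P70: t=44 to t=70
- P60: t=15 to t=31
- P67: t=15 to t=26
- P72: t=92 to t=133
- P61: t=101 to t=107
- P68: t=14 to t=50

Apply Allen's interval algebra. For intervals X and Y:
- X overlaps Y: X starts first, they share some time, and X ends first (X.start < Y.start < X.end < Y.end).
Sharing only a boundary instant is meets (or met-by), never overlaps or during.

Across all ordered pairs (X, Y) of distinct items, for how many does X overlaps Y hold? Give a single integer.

11

Checking all 182 ordered pairs for relation 'overlaps'; matching pairs in alphabetical order:
(P60, P71): P60 overlaps P71 ✓
(P61, P73): P61 overlaps P73 ✓
(P62, P64): P62 overlaps P64 ✓
(P62, P69): P62 overlaps P69 ✓
(P63, P70): P63 overlaps P70 ✓
(P65, P70): P65 overlaps P70 ✓
(P68, P65): P68 overlaps P65 ✓
(P68, P70): P68 overlaps P70 ✓
(P68, P71): P68 overlaps P71 ✓
(P70, P62): P70 overlaps P62 ✓
(P71, P70): P71 overlaps P70 ✓
Count: 11.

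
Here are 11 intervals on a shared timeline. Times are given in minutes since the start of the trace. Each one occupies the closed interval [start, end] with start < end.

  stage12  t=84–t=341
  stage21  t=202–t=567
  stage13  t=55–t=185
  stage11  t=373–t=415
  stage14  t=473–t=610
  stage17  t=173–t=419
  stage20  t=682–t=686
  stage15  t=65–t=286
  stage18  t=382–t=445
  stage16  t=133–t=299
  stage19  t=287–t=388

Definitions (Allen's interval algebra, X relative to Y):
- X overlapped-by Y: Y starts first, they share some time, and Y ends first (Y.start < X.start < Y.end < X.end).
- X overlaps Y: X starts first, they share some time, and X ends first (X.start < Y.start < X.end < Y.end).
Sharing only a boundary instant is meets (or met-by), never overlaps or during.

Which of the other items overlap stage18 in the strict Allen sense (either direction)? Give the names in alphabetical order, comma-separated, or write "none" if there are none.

stage11, stage17, stage19

Target stage18 = [t=382, t=445].
stage11 [t=373, t=415] → overlaps → yes.
stage12 [t=84, t=341] → before → no.
stage13 [t=55, t=185] → before → no.
stage14 [t=473, t=610] → after → no.
stage15 [t=65, t=286] → before → no.
stage16 [t=133, t=299] → before → no.
stage17 [t=173, t=419] → overlaps → yes.
stage19 [t=287, t=388] → overlaps → yes.
stage20 [t=682, t=686] → after → no.
stage21 [t=202, t=567] → contains → no.
Result: stage11, stage17, stage19.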